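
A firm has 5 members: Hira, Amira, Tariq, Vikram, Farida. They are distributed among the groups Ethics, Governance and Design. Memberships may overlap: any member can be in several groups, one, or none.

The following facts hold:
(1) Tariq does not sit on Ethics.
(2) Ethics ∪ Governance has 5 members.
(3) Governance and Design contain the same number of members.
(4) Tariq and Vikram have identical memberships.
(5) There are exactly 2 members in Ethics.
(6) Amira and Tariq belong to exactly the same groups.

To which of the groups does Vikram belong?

Vikram: Design, Governance

From (1): Tariq ∉ Ethics.
(4): Vikram matches Tariq: Vikram ∉ Ethics.
(6): Amira matches Tariq: Amira ∉ Ethics.
(5): only 2 candidates remain for Ethics, so all are in.
Suppose Vikram ∉ Governance: no assignment then satisfies all the clues, so Vikram ∈ Governance.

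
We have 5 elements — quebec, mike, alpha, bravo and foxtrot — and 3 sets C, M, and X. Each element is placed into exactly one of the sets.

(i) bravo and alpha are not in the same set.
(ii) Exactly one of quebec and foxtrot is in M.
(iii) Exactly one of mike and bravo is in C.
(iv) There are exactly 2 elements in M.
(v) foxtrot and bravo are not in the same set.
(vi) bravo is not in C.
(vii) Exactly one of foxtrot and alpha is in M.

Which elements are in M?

M = {alpha, quebec}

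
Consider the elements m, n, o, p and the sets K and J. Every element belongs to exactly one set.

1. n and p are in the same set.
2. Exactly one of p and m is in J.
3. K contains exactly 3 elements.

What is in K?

K = {n, o, p}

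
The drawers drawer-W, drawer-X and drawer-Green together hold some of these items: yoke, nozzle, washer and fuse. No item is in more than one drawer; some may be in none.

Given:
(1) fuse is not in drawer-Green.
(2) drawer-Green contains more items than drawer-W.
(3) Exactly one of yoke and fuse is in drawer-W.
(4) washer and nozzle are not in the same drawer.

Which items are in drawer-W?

drawer-W = {fuse}

From (1): fuse ∉ drawer-Green.
Suppose yoke ∈ drawer-W: no assignment then satisfies all the clues, so yoke ∉ drawer-W.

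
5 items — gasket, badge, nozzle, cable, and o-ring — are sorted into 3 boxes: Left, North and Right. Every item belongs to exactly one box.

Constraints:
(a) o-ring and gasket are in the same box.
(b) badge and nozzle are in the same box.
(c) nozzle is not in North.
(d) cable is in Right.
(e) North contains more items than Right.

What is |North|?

2

From (c): nozzle ∉ North.
From (d): cable ∈ Right.
(b): badge matches nozzle: badge ∉ North.
Suppose gasket ∈ Left: no assignment then satisfies all the clues, so gasket ∉ Left.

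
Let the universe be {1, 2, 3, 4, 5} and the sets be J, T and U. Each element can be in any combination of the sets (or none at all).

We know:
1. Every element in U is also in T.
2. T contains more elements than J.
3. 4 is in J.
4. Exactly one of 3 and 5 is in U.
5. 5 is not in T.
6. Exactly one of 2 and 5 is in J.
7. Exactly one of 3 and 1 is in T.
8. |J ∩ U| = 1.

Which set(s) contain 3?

From (3): 4 ∈ J.
From (5): 5 ∉ T.
(1) contrapositive: 5 ∉ U.
(4) (exactly one): 3 ∈ U.
(1) with 3 ∈ U: 3 ∈ T.
(7) (exactly one): 1 ∉ T.
(1) contrapositive: 1 ∉ U.
Suppose 3 ∈ J: no assignment then satisfies all the clues, so 3 ∉ J.

3: T, U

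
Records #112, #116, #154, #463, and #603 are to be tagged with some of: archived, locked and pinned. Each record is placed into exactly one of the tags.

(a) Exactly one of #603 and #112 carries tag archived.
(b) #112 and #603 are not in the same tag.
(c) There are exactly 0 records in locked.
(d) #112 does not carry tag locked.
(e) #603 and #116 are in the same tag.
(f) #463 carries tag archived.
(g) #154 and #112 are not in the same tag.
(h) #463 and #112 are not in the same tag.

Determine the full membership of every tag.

archived = {#116, #154, #463, #603}; locked = {}; pinned = {#112}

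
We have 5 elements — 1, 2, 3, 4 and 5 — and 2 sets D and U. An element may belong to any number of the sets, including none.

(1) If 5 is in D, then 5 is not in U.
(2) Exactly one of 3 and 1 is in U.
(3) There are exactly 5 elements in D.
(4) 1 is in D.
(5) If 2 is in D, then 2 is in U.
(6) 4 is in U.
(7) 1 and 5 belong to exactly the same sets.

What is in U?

From (4): 1 ∈ D.
From (6): 4 ∈ U.
(3): only 5 candidates remain for D, so all are in.
(5): 2 ∈ U.
(1): 5 ∉ U.
(7): 1 matches 5: 1 ∉ U.
(2) (exactly one): 3 ∈ U.

U = {2, 3, 4}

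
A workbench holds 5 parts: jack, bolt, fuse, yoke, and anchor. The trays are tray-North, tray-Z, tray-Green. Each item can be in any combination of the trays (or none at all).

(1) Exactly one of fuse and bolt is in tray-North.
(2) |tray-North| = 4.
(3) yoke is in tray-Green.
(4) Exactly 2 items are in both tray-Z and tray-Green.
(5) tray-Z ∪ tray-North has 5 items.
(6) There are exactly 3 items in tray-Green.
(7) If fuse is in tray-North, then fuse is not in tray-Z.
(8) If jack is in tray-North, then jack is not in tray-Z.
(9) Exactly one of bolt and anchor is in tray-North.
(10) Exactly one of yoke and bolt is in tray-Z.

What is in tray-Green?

From (3): yoke ∈ tray-Green.
Suppose jack ∈ tray-Green: no assignment then satisfies all the clues, so jack ∉ tray-Green.

tray-Green = {anchor, bolt, yoke}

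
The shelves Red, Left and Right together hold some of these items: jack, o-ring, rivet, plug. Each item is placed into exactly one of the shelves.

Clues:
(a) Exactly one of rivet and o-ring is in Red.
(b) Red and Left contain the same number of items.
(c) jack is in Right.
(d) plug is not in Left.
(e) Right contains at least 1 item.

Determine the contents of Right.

Right = {jack, plug}

From (c): jack ∈ Right.
From (d): plug ∉ Left.
Suppose o-ring ∈ Right: no assignment then satisfies all the clues, so o-ring ∉ Right.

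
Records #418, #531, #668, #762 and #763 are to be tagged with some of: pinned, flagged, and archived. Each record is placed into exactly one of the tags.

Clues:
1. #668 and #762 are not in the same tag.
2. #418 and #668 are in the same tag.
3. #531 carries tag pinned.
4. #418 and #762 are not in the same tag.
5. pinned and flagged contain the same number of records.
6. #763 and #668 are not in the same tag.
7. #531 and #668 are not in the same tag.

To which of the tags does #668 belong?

From (3): #531 ∈ pinned.
(7): #668 ∉ pinned.
(2): #418 matches #668: #418 ∉ pinned.
Suppose #668 ∉ flagged: no assignment then satisfies all the clues, so #668 ∈ flagged.

#668: flagged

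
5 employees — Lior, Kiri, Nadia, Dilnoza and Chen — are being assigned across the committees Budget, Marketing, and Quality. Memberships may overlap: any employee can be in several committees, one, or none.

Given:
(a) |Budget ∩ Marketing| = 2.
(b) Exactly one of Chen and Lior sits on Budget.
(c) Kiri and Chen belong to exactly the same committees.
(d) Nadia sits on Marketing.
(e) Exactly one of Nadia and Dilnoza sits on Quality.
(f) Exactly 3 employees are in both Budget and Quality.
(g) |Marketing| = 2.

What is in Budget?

Budget = {Chen, Dilnoza, Kiri, Nadia}

From (d): Nadia ∈ Marketing.
Suppose Lior ∈ Budget: no assignment then satisfies all the clues, so Lior ∉ Budget.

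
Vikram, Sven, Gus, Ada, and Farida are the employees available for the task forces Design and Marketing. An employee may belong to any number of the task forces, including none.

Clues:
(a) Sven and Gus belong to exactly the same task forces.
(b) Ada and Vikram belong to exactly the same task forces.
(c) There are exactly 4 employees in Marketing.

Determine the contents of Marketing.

Marketing = {Ada, Gus, Sven, Vikram}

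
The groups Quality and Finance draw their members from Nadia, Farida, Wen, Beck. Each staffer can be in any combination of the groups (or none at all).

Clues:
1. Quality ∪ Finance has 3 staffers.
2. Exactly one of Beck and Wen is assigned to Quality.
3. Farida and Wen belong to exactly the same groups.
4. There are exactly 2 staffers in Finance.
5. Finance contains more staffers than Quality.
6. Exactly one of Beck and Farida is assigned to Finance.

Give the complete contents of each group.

Quality = {Beck}; Finance = {Farida, Wen}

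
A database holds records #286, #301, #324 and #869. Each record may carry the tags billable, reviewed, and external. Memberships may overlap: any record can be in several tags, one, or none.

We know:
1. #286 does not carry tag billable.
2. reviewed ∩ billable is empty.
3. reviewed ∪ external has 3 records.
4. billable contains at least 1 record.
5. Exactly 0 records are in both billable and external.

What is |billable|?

1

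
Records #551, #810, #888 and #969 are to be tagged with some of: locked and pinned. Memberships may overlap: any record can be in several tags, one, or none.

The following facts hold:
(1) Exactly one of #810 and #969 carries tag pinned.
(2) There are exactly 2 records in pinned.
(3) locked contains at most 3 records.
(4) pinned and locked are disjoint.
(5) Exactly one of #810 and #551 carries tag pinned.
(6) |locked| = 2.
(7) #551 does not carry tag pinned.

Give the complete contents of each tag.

locked = {#551, #969}; pinned = {#810, #888}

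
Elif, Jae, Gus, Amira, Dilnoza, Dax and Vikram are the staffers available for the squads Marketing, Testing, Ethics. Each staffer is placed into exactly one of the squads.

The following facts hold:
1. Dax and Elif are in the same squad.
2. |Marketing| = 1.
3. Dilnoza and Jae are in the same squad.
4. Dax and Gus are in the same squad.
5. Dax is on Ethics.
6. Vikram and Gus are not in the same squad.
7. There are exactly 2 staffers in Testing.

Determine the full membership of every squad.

Marketing = {Vikram}; Testing = {Dilnoza, Jae}; Ethics = {Amira, Dax, Elif, Gus}

From (5): Dax ∈ Ethics.
(1): Elif matches Dax: Elif ∉ Marketing.
(1): Elif matches Dax: Elif ∉ Testing.
(1): Elif matches Dax: Elif ∈ Ethics.
(4): Gus matches Dax: Gus ∉ Marketing.
(4): Gus matches Dax: Gus ∉ Testing.
(4): Gus matches Dax: Gus ∈ Ethics.
(6): Vikram ∉ Ethics.
Suppose Jae ∈ Marketing: no assignment then satisfies all the clues, so Jae ∉ Marketing.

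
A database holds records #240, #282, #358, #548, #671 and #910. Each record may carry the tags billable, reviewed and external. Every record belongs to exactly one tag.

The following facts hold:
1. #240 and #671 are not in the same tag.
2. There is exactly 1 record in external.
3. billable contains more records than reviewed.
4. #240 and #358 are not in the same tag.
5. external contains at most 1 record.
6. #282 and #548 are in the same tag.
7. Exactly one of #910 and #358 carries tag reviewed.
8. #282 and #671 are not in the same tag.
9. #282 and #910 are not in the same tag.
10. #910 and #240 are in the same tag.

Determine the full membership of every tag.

billable = {#282, #358, #548}; reviewed = {#240, #910}; external = {#671}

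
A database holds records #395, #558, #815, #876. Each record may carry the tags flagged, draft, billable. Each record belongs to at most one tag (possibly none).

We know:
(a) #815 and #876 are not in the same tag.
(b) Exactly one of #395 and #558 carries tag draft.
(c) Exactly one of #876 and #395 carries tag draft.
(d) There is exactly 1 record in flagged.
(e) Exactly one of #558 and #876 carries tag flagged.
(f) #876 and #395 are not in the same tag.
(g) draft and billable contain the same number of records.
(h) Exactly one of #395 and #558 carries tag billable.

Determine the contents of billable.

billable = {#558}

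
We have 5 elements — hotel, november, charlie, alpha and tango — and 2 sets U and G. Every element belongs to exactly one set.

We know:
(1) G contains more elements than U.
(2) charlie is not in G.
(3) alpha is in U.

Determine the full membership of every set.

From (2): charlie ∉ G.
From (3): alpha ∈ U.
Only one set left: charlie ∈ U.
Suppose hotel ∈ U: no assignment then satisfies all the clues, so hotel ∉ U.

U = {alpha, charlie}; G = {hotel, november, tango}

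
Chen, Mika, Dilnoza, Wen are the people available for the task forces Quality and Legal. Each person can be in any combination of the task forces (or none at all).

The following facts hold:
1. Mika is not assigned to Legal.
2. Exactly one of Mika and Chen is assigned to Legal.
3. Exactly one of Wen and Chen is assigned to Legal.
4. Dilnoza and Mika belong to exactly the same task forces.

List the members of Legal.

Legal = {Chen}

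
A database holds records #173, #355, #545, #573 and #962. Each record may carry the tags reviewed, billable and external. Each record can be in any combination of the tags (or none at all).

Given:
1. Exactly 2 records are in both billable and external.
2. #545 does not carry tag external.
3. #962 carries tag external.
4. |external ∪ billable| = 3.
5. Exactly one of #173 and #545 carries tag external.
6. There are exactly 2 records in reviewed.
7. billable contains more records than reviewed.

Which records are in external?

external = {#173, #962}

From (2): #545 ∉ external.
From (3): #962 ∈ external.
(5) (exactly one): #173 ∈ external.
Suppose #355 ∈ external: no assignment then satisfies all the clues, so #355 ∉ external.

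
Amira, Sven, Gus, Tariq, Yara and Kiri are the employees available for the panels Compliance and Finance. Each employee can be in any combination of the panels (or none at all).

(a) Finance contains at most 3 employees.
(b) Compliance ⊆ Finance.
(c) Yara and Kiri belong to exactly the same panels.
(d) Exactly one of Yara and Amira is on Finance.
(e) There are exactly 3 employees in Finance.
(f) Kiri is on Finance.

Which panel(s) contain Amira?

Amira: none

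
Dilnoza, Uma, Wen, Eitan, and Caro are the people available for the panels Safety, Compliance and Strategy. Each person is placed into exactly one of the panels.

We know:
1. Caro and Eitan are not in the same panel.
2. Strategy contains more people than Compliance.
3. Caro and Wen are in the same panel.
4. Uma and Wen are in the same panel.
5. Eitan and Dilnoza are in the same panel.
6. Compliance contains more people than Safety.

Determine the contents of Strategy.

Strategy = {Caro, Uma, Wen}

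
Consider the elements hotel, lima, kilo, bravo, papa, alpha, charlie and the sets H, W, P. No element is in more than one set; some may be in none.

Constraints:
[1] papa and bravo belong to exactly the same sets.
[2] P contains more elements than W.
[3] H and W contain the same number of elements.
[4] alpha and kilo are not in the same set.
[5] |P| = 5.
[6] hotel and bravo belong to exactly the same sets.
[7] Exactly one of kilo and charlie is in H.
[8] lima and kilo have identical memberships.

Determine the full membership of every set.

H = {charlie}; W = {alpha}; P = {bravo, hotel, kilo, lima, papa}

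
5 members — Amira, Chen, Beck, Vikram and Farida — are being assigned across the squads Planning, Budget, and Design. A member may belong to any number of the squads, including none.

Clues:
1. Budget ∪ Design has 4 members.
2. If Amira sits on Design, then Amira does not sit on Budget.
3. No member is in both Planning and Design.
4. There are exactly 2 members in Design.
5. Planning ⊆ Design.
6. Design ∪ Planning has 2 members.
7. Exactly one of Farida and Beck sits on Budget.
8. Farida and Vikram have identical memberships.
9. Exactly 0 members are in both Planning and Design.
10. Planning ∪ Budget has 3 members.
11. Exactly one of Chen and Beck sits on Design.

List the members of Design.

Design = {Amira, Chen}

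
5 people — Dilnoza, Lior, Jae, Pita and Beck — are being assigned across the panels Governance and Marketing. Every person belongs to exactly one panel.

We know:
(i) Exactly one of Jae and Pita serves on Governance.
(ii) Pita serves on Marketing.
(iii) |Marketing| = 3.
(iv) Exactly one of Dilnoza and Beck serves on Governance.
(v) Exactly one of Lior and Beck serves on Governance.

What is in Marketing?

Marketing = {Dilnoza, Lior, Pita}

From (ii): Pita ∈ Marketing.
(i) (exactly one): Jae ∈ Governance.
Suppose Dilnoza ∉ Marketing: no assignment then satisfies all the clues, so Dilnoza ∈ Marketing.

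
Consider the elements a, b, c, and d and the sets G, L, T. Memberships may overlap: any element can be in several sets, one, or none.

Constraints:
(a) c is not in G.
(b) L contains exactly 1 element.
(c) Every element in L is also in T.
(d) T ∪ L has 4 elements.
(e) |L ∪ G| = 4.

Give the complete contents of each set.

G = {a, b, d}; L = {c}; T = {a, b, c, d}

From (a): c ∉ G.
Suppose a ∉ G: no assignment then satisfies all the clues, so a ∈ G.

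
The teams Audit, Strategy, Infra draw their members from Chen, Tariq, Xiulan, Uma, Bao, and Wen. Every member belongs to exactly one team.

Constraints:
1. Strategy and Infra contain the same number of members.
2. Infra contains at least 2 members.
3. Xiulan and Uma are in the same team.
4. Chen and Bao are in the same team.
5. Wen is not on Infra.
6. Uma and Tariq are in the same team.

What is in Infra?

Infra = {Tariq, Uma, Xiulan}

From (5): Wen ∉ Infra.
Suppose Chen ∈ Infra: no assignment then satisfies all the clues, so Chen ∉ Infra.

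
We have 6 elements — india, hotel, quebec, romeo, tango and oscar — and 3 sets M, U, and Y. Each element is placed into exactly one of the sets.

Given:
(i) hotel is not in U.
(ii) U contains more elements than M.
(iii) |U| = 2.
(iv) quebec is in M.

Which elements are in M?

M = {quebec}

From (i): hotel ∉ U.
From (iv): quebec ∈ M.
Suppose india ∈ M: no assignment then satisfies all the clues, so india ∉ M.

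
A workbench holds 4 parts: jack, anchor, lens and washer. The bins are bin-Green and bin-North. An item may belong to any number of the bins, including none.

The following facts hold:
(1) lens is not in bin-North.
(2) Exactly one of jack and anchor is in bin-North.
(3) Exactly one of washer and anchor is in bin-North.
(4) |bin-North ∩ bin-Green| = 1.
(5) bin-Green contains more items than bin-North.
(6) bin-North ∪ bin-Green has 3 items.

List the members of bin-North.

bin-North = {anchor}

From (1): lens ∉ bin-North.
Suppose jack ∈ bin-North: no assignment then satisfies all the clues, so jack ∉ bin-North.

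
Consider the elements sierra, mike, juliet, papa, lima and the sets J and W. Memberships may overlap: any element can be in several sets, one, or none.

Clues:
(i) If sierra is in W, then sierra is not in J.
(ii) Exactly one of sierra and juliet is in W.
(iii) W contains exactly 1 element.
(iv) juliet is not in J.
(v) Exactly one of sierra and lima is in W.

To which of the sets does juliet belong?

juliet: none

From (iv): juliet ∉ J.
Suppose juliet ∈ W: no assignment then satisfies all the clues, so juliet ∉ W.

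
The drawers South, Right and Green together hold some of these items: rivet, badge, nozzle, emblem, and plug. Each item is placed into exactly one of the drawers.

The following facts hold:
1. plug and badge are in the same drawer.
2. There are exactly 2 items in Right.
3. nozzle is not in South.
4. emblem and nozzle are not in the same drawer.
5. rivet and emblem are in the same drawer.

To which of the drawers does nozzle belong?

nozzle: Green

From (3): nozzle ∉ South.
Suppose nozzle ∈ Right: no assignment then satisfies all the clues, so nozzle ∉ Right.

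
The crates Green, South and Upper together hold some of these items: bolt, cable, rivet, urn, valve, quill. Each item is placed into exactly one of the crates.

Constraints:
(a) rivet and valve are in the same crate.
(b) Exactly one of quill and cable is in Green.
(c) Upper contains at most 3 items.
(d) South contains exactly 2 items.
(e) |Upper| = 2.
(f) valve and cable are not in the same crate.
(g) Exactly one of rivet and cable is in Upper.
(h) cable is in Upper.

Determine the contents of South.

South = {rivet, valve}

From (h): cable ∈ Upper.
(b) (exactly one): quill ∈ Green.
(f): valve ∉ Upper.
(g) (exactly one): rivet ∉ Upper.
Suppose bolt ∈ South: no assignment then satisfies all the clues, so bolt ∉ South.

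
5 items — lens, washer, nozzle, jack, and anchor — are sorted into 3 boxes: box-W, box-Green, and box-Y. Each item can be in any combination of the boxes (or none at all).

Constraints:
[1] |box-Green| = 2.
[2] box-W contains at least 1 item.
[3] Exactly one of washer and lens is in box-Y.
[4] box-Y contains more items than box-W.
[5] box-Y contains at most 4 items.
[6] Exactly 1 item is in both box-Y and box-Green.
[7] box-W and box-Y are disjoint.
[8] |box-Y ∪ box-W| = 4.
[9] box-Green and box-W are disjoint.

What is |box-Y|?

3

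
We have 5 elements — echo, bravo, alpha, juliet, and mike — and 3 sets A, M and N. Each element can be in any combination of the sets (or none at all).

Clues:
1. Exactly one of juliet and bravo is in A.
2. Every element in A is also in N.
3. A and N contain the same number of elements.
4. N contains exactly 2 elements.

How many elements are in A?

2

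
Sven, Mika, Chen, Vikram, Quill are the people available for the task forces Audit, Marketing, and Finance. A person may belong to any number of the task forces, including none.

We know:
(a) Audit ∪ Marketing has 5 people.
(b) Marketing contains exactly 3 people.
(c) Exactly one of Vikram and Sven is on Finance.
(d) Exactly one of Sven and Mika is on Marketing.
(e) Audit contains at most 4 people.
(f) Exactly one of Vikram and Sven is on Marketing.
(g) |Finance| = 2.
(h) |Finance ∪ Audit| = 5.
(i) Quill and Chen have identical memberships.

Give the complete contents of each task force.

Audit = {Chen, Mika, Quill, Vikram}; Marketing = {Chen, Quill, Sven}; Finance = {Mika, Sven}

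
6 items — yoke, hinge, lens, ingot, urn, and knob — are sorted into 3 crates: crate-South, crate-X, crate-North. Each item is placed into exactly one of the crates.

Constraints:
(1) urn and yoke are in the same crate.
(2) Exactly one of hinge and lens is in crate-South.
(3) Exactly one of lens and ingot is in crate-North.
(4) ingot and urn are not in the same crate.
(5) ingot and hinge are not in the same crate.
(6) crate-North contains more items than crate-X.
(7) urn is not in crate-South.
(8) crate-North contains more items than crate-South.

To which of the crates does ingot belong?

ingot: crate-X

From (7): urn ∉ crate-South.
(1): yoke matches urn: yoke ∉ crate-South.
Suppose ingot ∈ crate-South: no assignment then satisfies all the clues, so ingot ∉ crate-South.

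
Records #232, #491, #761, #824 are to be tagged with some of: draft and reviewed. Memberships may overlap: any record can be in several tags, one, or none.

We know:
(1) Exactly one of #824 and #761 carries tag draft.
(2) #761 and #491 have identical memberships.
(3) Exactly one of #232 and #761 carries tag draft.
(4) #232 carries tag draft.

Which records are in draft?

draft = {#232, #824}

From (4): #232 ∈ draft.
(3) (exactly one): #761 ∉ draft.
(1) (exactly one): #824 ∈ draft.
(2): #491 matches #761: #491 ∉ draft.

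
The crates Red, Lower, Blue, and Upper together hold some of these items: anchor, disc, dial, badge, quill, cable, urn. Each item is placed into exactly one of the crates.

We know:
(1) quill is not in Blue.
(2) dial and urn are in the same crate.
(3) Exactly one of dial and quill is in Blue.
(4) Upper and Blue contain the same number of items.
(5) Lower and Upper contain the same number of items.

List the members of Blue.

From (1): quill ∉ Blue.
(3) (exactly one): dial ∈ Blue.
(2): urn matches dial: urn ∉ Red.
(2): urn matches dial: urn ∉ Lower.
(2): urn matches dial: urn ∈ Blue.
Suppose anchor ∈ Blue: no assignment then satisfies all the clues, so anchor ∉ Blue.

Blue = {dial, urn}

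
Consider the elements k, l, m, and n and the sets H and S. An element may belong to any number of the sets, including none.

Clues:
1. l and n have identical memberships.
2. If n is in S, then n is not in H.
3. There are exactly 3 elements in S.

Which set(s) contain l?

l: S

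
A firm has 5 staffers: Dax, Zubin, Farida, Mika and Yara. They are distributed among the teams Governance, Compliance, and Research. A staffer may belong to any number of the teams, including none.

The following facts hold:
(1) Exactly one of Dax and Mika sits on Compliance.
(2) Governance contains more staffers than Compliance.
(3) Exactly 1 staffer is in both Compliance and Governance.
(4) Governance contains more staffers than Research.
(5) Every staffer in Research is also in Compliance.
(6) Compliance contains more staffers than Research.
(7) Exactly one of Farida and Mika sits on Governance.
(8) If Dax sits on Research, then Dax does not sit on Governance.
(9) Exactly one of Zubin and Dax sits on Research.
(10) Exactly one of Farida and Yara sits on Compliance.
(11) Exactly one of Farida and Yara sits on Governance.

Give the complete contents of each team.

Governance = {Mika, Yara, Zubin}; Compliance = {Dax, Yara}; Research = {Dax}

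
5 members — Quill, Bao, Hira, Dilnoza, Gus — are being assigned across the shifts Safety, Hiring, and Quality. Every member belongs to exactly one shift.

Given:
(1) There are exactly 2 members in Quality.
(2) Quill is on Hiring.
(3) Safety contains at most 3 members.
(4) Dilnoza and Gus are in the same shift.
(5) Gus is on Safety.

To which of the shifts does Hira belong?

From (2): Quill ∈ Hiring.
From (5): Gus ∈ Safety.
(4): Dilnoza matches Gus: Dilnoza ∈ Safety.
(1): only 2 candidates remain for Quality, so all are in.

Hira: Quality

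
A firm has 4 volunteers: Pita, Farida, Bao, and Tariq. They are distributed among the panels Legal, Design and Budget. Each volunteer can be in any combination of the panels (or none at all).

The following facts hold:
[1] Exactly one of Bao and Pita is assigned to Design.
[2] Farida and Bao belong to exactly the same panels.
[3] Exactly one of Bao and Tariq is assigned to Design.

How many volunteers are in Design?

2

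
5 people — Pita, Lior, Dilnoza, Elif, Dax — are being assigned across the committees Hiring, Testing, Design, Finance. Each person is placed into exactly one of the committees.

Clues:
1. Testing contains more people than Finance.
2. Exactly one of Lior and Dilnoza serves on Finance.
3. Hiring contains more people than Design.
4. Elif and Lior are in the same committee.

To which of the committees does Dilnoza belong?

Dilnoza: Finance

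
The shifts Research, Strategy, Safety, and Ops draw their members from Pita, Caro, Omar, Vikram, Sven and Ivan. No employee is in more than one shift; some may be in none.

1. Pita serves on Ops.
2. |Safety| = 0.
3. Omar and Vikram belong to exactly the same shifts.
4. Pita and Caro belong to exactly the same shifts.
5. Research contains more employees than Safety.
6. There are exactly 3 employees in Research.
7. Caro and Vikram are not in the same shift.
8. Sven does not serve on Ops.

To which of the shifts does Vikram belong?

Vikram: Research

From (1): Pita ∈ Ops.
From (8): Sven ∉ Ops.
(2): Safety already has 0, so the rest are out.
(4): Caro matches Pita: Caro ∉ Research.
(4): Caro matches Pita: Caro ∉ Strategy.
(4): Caro matches Pita: Caro ∈ Ops.
(7): Vikram ∉ Ops.
(3): Omar matches Vikram: Omar ∉ Ops.
Suppose Vikram ∉ Research: no assignment then satisfies all the clues, so Vikram ∈ Research.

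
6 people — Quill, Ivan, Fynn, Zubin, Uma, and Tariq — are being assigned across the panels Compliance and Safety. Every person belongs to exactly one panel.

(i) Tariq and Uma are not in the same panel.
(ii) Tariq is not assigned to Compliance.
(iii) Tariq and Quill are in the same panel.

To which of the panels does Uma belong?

Uma: Compliance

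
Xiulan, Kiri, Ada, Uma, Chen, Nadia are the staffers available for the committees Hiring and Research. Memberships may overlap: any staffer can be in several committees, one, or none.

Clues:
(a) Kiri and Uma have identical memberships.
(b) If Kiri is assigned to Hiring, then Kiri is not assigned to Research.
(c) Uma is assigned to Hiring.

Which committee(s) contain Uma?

From (c): Uma ∈ Hiring.
(a): Kiri matches Uma: Kiri ∈ Hiring.
(b): Kiri ∉ Research.
(a): Uma matches Kiri: Uma ∉ Research.

Uma: Hiring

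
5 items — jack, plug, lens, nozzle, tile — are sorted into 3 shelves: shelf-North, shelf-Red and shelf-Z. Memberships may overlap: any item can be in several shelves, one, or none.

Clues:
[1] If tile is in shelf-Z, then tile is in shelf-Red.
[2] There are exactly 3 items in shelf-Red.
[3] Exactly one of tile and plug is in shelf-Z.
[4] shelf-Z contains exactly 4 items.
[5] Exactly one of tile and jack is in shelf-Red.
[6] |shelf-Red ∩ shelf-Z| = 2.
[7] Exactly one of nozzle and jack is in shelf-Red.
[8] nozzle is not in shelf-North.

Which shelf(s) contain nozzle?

nozzle: shelf-Red, shelf-Z

From (8): nozzle ∉ shelf-North.
Suppose nozzle ∉ shelf-Red: no assignment then satisfies all the clues, so nozzle ∈ shelf-Red.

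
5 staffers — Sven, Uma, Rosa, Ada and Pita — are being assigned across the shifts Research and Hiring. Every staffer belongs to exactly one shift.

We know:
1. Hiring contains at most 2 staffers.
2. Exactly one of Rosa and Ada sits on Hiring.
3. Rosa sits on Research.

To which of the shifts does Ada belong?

Ada: Hiring

From (3): Rosa ∈ Research.
(2) (exactly one): Ada ∈ Hiring.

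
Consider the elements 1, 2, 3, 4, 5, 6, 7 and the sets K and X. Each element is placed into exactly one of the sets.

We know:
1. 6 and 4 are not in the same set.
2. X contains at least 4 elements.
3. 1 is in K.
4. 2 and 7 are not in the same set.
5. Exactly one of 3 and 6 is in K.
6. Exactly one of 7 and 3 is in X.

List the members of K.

K = {1, 6, 7}

From (3): 1 ∈ K.
Suppose 2 ∈ K: no assignment then satisfies all the clues, so 2 ∉ K.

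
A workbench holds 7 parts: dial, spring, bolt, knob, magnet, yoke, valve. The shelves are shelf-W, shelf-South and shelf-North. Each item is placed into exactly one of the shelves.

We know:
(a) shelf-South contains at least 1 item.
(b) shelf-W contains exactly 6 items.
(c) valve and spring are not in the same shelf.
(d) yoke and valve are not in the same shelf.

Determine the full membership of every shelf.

shelf-W = {bolt, dial, knob, magnet, spring, yoke}; shelf-South = {valve}; shelf-North = {}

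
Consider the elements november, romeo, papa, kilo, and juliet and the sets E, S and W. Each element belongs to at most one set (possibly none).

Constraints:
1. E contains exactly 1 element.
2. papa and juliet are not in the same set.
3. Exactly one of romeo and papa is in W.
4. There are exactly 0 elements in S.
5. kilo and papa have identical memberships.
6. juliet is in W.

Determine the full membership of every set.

E = {november}; S = {}; W = {juliet, romeo}

From (6): juliet ∈ W.
(2): papa ∉ W.
(3) (exactly one): romeo ∈ W.
(4): S already has 0, so the rest are out.
(5): kilo matches papa: kilo ∉ W.
Suppose november ∉ E: no assignment then satisfies all the clues, so november ∈ E.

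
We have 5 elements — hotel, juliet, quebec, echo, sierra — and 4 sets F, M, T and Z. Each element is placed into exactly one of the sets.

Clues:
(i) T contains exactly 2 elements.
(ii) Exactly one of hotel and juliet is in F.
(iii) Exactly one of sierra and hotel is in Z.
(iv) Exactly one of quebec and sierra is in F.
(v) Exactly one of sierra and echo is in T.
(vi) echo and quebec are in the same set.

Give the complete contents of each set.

F = {juliet, sierra}; M = {}; T = {echo, quebec}; Z = {hotel}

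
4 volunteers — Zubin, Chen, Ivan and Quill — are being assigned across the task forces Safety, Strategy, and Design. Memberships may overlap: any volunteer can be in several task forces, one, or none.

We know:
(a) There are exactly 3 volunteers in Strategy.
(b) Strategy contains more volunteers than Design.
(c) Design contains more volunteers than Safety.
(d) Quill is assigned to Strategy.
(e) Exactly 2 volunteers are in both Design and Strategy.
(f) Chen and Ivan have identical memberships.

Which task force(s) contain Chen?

Chen: Design, Strategy

From (d): Quill ∈ Strategy.
Suppose Chen ∈ Safety: no assignment then satisfies all the clues, so Chen ∉ Safety.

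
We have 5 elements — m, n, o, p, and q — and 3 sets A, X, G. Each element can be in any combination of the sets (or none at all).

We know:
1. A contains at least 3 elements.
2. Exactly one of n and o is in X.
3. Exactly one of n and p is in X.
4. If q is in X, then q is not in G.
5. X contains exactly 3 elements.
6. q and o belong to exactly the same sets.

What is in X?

X = {o, p, q}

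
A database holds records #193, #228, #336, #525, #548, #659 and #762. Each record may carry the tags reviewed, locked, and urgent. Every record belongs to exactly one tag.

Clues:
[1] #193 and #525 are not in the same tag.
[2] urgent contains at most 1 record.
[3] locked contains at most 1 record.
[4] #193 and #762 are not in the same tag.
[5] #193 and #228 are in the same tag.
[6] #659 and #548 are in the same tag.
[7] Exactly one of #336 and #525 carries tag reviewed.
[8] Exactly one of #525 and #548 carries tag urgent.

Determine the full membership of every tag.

reviewed = {#193, #228, #336, #548, #659}; locked = {#762}; urgent = {#525}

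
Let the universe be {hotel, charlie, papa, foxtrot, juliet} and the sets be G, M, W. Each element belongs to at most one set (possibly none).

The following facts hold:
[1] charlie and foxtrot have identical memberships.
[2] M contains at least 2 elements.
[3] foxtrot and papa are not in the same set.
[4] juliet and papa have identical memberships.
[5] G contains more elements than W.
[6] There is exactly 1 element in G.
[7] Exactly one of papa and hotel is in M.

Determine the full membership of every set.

G = {hotel}; M = {juliet, papa}; W = {}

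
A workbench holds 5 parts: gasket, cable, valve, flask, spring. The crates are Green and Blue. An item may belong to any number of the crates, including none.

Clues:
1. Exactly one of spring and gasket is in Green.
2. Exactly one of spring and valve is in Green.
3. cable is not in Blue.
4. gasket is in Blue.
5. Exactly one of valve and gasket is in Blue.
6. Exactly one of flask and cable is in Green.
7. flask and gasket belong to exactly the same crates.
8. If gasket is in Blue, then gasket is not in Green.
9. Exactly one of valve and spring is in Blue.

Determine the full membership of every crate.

From (3): cable ∉ Blue.
From (4): gasket ∈ Blue.
(5) (exactly one): valve ∉ Blue.
(7): flask matches gasket: flask ∈ Blue.
(8): gasket ∉ Green.
(9) (exactly one): spring ∈ Blue.
(1) (exactly one): spring ∈ Green.
(2) (exactly one): valve ∉ Green.
(7): flask matches gasket: flask ∉ Green.
(6) (exactly one): cable ∈ Green.

Green = {cable, spring}; Blue = {flask, gasket, spring}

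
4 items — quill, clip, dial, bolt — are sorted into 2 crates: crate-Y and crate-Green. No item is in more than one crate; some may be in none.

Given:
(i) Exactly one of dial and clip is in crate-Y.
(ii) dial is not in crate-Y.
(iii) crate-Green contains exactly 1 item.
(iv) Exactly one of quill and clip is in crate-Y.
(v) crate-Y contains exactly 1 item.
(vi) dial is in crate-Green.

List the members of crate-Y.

From (ii): dial ∉ crate-Y.
From (vi): dial ∈ crate-Green.
(i) (exactly one): clip ∈ crate-Y.
(iii): crate-Green already has 1, so the rest are out.
(iv) (exactly one): quill ∉ crate-Y.
(v): crate-Y already has 1, so the rest are out.

crate-Y = {clip}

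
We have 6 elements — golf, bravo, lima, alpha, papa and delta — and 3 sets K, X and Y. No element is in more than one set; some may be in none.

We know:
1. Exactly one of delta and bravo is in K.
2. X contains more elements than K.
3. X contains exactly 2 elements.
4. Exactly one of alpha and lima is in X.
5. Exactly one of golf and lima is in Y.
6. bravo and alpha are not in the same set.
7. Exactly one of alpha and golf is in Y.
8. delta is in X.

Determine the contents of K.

K = {bravo}

From (8): delta ∈ X.
(1) (exactly one): bravo ∈ K.
(6): alpha ∉ K.
Suppose golf ∈ K: no assignment then satisfies all the clues, so golf ∉ K.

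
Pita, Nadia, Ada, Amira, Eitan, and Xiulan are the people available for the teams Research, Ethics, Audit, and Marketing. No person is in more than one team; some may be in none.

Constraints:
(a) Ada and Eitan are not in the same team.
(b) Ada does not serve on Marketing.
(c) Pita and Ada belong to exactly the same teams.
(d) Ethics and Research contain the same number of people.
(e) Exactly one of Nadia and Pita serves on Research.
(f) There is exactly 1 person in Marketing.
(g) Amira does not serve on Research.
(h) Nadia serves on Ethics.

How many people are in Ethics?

2

From (b): Ada ∉ Marketing.
From (g): Amira ∉ Research.
From (h): Nadia ∈ Ethics.
(c): Pita matches Ada: Pita ∉ Marketing.
(e) (exactly one): Pita ∈ Research.
(c): Ada matches Pita: Ada ∈ Research.
(a): Eitan ∉ Research.
Suppose Xiulan ∈ Research: no assignment then satisfies all the clues, so Xiulan ∉ Research.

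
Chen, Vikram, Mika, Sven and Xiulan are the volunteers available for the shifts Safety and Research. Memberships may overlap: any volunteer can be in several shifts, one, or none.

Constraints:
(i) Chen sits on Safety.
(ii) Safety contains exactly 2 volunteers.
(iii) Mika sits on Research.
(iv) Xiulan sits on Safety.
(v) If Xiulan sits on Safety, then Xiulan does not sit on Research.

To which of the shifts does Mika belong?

From (i): Chen ∈ Safety.
From (iii): Mika ∈ Research.
From (iv): Xiulan ∈ Safety.
(ii): Safety already has 2, so the rest are out.
(v): Xiulan ∉ Research.

Mika: Research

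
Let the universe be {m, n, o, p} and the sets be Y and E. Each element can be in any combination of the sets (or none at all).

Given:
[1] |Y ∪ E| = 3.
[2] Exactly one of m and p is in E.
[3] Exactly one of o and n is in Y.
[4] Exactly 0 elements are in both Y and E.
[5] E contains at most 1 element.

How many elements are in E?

1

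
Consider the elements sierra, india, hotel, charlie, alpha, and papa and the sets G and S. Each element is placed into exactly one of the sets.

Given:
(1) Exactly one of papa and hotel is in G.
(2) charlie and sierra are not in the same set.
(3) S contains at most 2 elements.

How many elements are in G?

4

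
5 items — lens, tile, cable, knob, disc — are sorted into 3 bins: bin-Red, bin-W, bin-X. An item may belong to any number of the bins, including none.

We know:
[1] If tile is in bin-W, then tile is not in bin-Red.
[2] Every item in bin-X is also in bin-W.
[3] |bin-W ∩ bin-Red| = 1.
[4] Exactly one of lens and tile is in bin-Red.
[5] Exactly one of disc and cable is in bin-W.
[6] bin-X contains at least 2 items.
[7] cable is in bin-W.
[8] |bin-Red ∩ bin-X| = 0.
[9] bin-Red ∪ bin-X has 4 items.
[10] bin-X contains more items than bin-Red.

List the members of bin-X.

bin-X = {cable, knob, tile}

From (7): cable ∈ bin-W.
(5) (exactly one): disc ∉ bin-W.
(2) contrapositive: disc ∉ bin-X.
Suppose lens ∈ bin-X: no assignment then satisfies all the clues, so lens ∉ bin-X.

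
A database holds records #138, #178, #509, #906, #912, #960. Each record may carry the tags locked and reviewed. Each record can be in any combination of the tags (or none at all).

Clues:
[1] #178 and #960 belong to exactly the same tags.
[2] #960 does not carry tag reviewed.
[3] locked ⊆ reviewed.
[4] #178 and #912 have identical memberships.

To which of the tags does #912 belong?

#912: none

From (2): #960 ∉ reviewed.
(1): #178 matches #960: #178 ∉ reviewed.
(3) contrapositive: #178 ∉ locked.
(3) contrapositive: #960 ∉ locked.
(4): #912 matches #178: #912 ∉ locked.
(4): #912 matches #178: #912 ∉ reviewed.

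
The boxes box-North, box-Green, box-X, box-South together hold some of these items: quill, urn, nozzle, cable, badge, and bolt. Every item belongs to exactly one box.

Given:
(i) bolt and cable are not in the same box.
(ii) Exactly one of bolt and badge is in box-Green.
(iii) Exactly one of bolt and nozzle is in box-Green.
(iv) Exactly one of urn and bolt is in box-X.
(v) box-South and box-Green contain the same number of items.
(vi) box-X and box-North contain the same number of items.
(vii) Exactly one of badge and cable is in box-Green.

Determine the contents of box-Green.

box-Green = {badge, nozzle}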